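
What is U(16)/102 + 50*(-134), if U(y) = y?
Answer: -341692/51 ≈ -6699.8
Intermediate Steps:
U(16)/102 + 50*(-134) = 16/102 + 50*(-134) = 16*(1/102) - 6700 = 8/51 - 6700 = -341692/51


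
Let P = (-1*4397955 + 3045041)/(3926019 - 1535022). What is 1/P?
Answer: -2390997/1352914 ≈ -1.7673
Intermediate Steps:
P = -1352914/2390997 (P = (-4397955 + 3045041)/2390997 = -1352914*1/2390997 = -1352914/2390997 ≈ -0.56584)
1/P = 1/(-1352914/2390997) = -2390997/1352914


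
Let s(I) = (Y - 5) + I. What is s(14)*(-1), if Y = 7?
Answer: -16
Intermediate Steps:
s(I) = 2 + I (s(I) = (7 - 5) + I = 2 + I)
s(14)*(-1) = (2 + 14)*(-1) = 16*(-1) = -16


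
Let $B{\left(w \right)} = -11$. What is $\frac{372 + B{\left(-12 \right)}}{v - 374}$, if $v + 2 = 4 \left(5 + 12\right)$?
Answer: $- \frac{361}{308} \approx -1.1721$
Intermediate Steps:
$v = 66$ ($v = -2 + 4 \left(5 + 12\right) = -2 + 4 \cdot 17 = -2 + 68 = 66$)
$\frac{372 + B{\left(-12 \right)}}{v - 374} = \frac{372 - 11}{66 - 374} = \frac{361}{-308} = 361 \left(- \frac{1}{308}\right) = - \frac{361}{308}$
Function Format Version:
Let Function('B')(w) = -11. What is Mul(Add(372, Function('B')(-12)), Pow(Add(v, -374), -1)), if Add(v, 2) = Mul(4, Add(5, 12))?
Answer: Rational(-361, 308) ≈ -1.1721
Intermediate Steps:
v = 66 (v = Add(-2, Mul(4, Add(5, 12))) = Add(-2, Mul(4, 17)) = Add(-2, 68) = 66)
Mul(Add(372, Function('B')(-12)), Pow(Add(v, -374), -1)) = Mul(Add(372, -11), Pow(Add(66, -374), -1)) = Mul(361, Pow(-308, -1)) = Mul(361, Rational(-1, 308)) = Rational(-361, 308)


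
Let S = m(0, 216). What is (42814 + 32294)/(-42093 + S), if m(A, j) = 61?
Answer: -18777/10508 ≈ -1.7869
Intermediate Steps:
S = 61
(42814 + 32294)/(-42093 + S) = (42814 + 32294)/(-42093 + 61) = 75108/(-42032) = 75108*(-1/42032) = -18777/10508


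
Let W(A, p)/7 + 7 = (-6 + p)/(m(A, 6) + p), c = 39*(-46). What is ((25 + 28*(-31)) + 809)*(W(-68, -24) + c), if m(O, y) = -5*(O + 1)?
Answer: 19495022/311 ≈ 62685.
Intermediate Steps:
c = -1794
m(O, y) = -5 - 5*O (m(O, y) = -5*(1 + O) = -5 - 5*O)
W(A, p) = -49 + 7*(-6 + p)/(-5 + p - 5*A) (W(A, p) = -49 + 7*((-6 + p)/((-5 - 5*A) + p)) = -49 + 7*((-6 + p)/(-5 + p - 5*A)) = -49 + 7*(-6 + p)/(-5 + p - 5*A))
((25 + 28*(-31)) + 809)*(W(-68, -24) + c) = ((25 + 28*(-31)) + 809)*(7*(-29 - 35*(-68) + 6*(-24))/(5 - 1*(-24) + 5*(-68)) - 1794) = ((25 - 868) + 809)*(7*(-29 + 2380 - 144)/(5 + 24 - 340) - 1794) = (-843 + 809)*(7*2207/(-311) - 1794) = -34*(7*(-1/311)*2207 - 1794) = -34*(-15449/311 - 1794) = -34*(-573383/311) = 19495022/311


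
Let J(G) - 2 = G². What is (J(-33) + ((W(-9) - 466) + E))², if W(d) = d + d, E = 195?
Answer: 643204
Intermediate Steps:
W(d) = 2*d
J(G) = 2 + G²
(J(-33) + ((W(-9) - 466) + E))² = ((2 + (-33)²) + ((2*(-9) - 466) + 195))² = ((2 + 1089) + ((-18 - 466) + 195))² = (1091 + (-484 + 195))² = (1091 - 289)² = 802² = 643204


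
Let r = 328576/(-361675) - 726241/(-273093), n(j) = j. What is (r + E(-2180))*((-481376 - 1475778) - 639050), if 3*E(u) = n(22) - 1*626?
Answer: 3010519260329619116/5810053575 ≈ 5.1816e+8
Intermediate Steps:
E(u) = -604/3 (E(u) = (22 - 1*626)/3 = (22 - 626)/3 = (⅓)*(-604) = -604/3)
r = 10172435771/5810053575 (r = 328576*(-1/361675) - 726241*(-1/273093) = -19328/21275 + 726241/273093 = 10172435771/5810053575 ≈ 1.7508)
(r + E(-2180))*((-481376 - 1475778) - 639050) = (10172435771/5810053575 - 604/3)*((-481376 - 1475778) - 639050) = -1159585017329*(-1957154 - 639050)/5810053575 = -1159585017329/5810053575*(-2596204) = 3010519260329619116/5810053575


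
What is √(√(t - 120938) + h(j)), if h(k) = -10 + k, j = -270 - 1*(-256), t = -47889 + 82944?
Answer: √(-24 + I*√85883) ≈ 11.62 + 12.61*I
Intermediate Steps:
t = 35055
j = -14 (j = -270 + 256 = -14)
√(√(t - 120938) + h(j)) = √(√(35055 - 120938) + (-10 - 14)) = √(√(-85883) - 24) = √(I*√85883 - 24) = √(-24 + I*√85883)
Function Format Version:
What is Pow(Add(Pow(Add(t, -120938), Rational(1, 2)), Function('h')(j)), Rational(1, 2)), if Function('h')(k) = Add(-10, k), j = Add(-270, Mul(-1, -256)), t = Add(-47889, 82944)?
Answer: Pow(Add(-24, Mul(I, Pow(85883, Rational(1, 2)))), Rational(1, 2)) ≈ Add(11.620, Mul(12.610, I))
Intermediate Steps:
t = 35055
j = -14 (j = Add(-270, 256) = -14)
Pow(Add(Pow(Add(t, -120938), Rational(1, 2)), Function('h')(j)), Rational(1, 2)) = Pow(Add(Pow(Add(35055, -120938), Rational(1, 2)), Add(-10, -14)), Rational(1, 2)) = Pow(Add(Pow(-85883, Rational(1, 2)), -24), Rational(1, 2)) = Pow(Add(Mul(I, Pow(85883, Rational(1, 2))), -24), Rational(1, 2)) = Pow(Add(-24, Mul(I, Pow(85883, Rational(1, 2)))), Rational(1, 2))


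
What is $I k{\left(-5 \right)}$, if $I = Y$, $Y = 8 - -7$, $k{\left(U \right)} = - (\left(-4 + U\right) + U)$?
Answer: $210$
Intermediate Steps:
$k{\left(U \right)} = 4 - 2 U$ ($k{\left(U \right)} = - (-4 + 2 U) = 4 - 2 U$)
$Y = 15$ ($Y = 8 + 7 = 15$)
$I = 15$
$I k{\left(-5 \right)} = 15 \left(4 - -10\right) = 15 \left(4 + 10\right) = 15 \cdot 14 = 210$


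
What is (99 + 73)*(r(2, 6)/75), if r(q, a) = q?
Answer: 344/75 ≈ 4.5867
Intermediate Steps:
(99 + 73)*(r(2, 6)/75) = (99 + 73)*(2/75) = 172*(2*(1/75)) = 172*(2/75) = 344/75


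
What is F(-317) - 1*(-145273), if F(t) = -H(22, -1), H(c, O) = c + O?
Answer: 145252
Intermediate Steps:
H(c, O) = O + c
F(t) = -21 (F(t) = -(-1 + 22) = -1*21 = -21)
F(-317) - 1*(-145273) = -21 - 1*(-145273) = -21 + 145273 = 145252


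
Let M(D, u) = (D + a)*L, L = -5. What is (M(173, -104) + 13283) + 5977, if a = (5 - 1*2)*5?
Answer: 18320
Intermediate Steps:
a = 15 (a = (5 - 2)*5 = 3*5 = 15)
M(D, u) = -75 - 5*D (M(D, u) = (D + 15)*(-5) = (15 + D)*(-5) = -75 - 5*D)
(M(173, -104) + 13283) + 5977 = ((-75 - 5*173) + 13283) + 5977 = ((-75 - 865) + 13283) + 5977 = (-940 + 13283) + 5977 = 12343 + 5977 = 18320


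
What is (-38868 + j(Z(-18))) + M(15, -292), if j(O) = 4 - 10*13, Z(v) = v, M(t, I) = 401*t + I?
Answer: -33271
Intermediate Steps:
M(t, I) = I + 401*t
j(O) = -126 (j(O) = 4 - 130 = -126)
(-38868 + j(Z(-18))) + M(15, -292) = (-38868 - 126) + (-292 + 401*15) = -38994 + (-292 + 6015) = -38994 + 5723 = -33271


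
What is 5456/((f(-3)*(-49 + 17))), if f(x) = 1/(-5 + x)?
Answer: 1364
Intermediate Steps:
5456/((f(-3)*(-49 + 17))) = 5456/(((-49 + 17)/(-5 - 3))) = 5456/((-32/(-8))) = 5456/((-⅛*(-32))) = 5456/4 = 5456*(¼) = 1364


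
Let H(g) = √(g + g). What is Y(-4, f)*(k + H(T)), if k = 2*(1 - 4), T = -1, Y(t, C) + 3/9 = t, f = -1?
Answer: 26 - 13*I*√2/3 ≈ 26.0 - 6.1283*I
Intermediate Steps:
Y(t, C) = -⅓ + t
H(g) = √2*√g (H(g) = √(2*g) = √2*√g)
k = -6 (k = 2*(-3) = -6)
Y(-4, f)*(k + H(T)) = (-⅓ - 4)*(-6 + √2*√(-1)) = -13*(-6 + √2*I)/3 = -13*(-6 + I*√2)/3 = 26 - 13*I*√2/3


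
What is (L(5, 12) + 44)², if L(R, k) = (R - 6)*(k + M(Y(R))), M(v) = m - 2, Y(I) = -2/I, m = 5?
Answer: 841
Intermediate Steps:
M(v) = 3 (M(v) = 5 - 2 = 3)
L(R, k) = (-6 + R)*(3 + k) (L(R, k) = (R - 6)*(k + 3) = (-6 + R)*(3 + k))
(L(5, 12) + 44)² = ((-18 - 6*12 + 3*5 + 5*12) + 44)² = ((-18 - 72 + 15 + 60) + 44)² = (-15 + 44)² = 29² = 841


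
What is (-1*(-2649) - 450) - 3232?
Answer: -1033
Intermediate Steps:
(-1*(-2649) - 450) - 3232 = (2649 - 450) - 3232 = 2199 - 3232 = -1033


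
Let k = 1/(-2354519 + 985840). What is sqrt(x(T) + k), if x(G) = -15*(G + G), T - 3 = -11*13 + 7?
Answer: sqrt(7474395996744911)/1368679 ≈ 63.166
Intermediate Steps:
k = -1/1368679 (k = 1/(-1368679) = -1/1368679 ≈ -7.3063e-7)
T = -133 (T = 3 + (-11*13 + 7) = 3 + (-143 + 7) = 3 - 136 = -133)
x(G) = -30*G
sqrt(x(T) + k) = sqrt(-30*(-133) - 1/1368679) = sqrt(3990 - 1/1368679) = sqrt(5461029209/1368679) = sqrt(7474395996744911)/1368679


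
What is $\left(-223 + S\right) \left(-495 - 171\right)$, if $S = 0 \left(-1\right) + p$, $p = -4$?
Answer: $151182$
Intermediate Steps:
$S = -4$ ($S = 0 \left(-1\right) - 4 = 0 - 4 = -4$)
$\left(-223 + S\right) \left(-495 - 171\right) = \left(-223 - 4\right) \left(-495 - 171\right) = \left(-227\right) \left(-666\right) = 151182$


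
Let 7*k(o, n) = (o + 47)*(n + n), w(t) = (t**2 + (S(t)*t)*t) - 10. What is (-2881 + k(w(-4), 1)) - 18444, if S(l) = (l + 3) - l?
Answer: -149073/7 ≈ -21296.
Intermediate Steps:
S(l) = 3 (S(l) = (3 + l) - l = 3)
w(t) = -10 + 4*t**2 (w(t) = (t**2 + (3*t)*t) - 10 = (t**2 + 3*t**2) - 10 = 4*t**2 - 10 = -10 + 4*t**2)
k(o, n) = 2*n*(47 + o)/7 (k(o, n) = ((o + 47)*(n + n))/7 = ((47 + o)*(2*n))/7 = (2*n*(47 + o))/7 = 2*n*(47 + o)/7)
(-2881 + k(w(-4), 1)) - 18444 = (-2881 + (2/7)*1*(47 + (-10 + 4*(-4)**2))) - 18444 = (-2881 + (2/7)*1*(47 + (-10 + 4*16))) - 18444 = (-2881 + (2/7)*1*(47 + (-10 + 64))) - 18444 = (-2881 + (2/7)*1*(47 + 54)) - 18444 = (-2881 + (2/7)*1*101) - 18444 = (-2881 + 202/7) - 18444 = -19965/7 - 18444 = -149073/7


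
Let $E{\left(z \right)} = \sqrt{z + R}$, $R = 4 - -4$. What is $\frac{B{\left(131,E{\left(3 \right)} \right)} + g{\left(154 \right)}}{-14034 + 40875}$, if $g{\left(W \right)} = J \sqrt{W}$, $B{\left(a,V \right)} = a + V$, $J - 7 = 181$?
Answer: $\frac{131}{26841} + \frac{\sqrt{11}}{26841} + \frac{188 \sqrt{154}}{26841} \approx 0.091924$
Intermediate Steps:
$J = 188$ ($J = 7 + 181 = 188$)
$R = 8$ ($R = 4 + 4 = 8$)
$E{\left(z \right)} = \sqrt{8 + z}$ ($E{\left(z \right)} = \sqrt{z + 8} = \sqrt{8 + z}$)
$B{\left(a,V \right)} = V + a$
$g{\left(W \right)} = 188 \sqrt{W}$
$\frac{B{\left(131,E{\left(3 \right)} \right)} + g{\left(154 \right)}}{-14034 + 40875} = \frac{\left(\sqrt{8 + 3} + 131\right) + 188 \sqrt{154}}{-14034 + 40875} = \frac{\left(\sqrt{11} + 131\right) + 188 \sqrt{154}}{26841} = \left(\left(131 + \sqrt{11}\right) + 188 \sqrt{154}\right) \frac{1}{26841} = \left(131 + \sqrt{11} + 188 \sqrt{154}\right) \frac{1}{26841} = \frac{131}{26841} + \frac{\sqrt{11}}{26841} + \frac{188 \sqrt{154}}{26841}$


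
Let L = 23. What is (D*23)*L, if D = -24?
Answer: -12696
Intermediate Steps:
(D*23)*L = -24*23*23 = -552*23 = -12696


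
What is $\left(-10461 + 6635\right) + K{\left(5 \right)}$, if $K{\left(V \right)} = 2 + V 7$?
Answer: $-3789$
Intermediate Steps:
$K{\left(V \right)} = 2 + 7 V$
$\left(-10461 + 6635\right) + K{\left(5 \right)} = \left(-10461 + 6635\right) + \left(2 + 7 \cdot 5\right) = -3826 + \left(2 + 35\right) = -3826 + 37 = -3789$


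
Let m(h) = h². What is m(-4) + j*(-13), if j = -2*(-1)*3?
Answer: -62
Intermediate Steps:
j = 6 (j = 2*3 = 6)
m(-4) + j*(-13) = (-4)² + 6*(-13) = 16 - 78 = -62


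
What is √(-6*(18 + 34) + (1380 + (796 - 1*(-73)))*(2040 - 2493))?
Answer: I*√1019109 ≈ 1009.5*I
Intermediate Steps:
√(-6*(18 + 34) + (1380 + (796 - 1*(-73)))*(2040 - 2493)) = √(-6*52 + (1380 + (796 + 73))*(-453)) = √(-312 + (1380 + 869)*(-453)) = √(-312 + 2249*(-453)) = √(-312 - 1018797) = √(-1019109) = I*√1019109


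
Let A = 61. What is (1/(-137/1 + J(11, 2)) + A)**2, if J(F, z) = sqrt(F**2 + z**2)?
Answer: 646551649867/173799368 - 5685735*sqrt(5)/173799368 ≈ 3720.0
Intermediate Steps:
(1/(-137/1 + J(11, 2)) + A)**2 = (1/(-137/1 + sqrt(11**2 + 2**2)) + 61)**2 = (1/(-137*1 + sqrt(121 + 4)) + 61)**2 = (1/(-137 + sqrt(125)) + 61)**2 = (1/(-137 + 5*sqrt(5)) + 61)**2 = (61 + 1/(-137 + 5*sqrt(5)))**2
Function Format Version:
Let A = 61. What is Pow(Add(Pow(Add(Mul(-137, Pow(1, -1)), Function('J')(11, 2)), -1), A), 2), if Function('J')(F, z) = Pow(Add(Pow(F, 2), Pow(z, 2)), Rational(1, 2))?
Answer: Add(Rational(646551649867, 173799368), Mul(Rational(-5685735, 173799368), Pow(5, Rational(1, 2)))) ≈ 3720.0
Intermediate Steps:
Pow(Add(Pow(Add(Mul(-137, Pow(1, -1)), Function('J')(11, 2)), -1), A), 2) = Pow(Add(Pow(Add(Mul(-137, Pow(1, -1)), Pow(Add(Pow(11, 2), Pow(2, 2)), Rational(1, 2))), -1), 61), 2) = Pow(Add(Pow(Add(Mul(-137, 1), Pow(Add(121, 4), Rational(1, 2))), -1), 61), 2) = Pow(Add(Pow(Add(-137, Pow(125, Rational(1, 2))), -1), 61), 2) = Pow(Add(Pow(Add(-137, Mul(5, Pow(5, Rational(1, 2)))), -1), 61), 2) = Pow(Add(61, Pow(Add(-137, Mul(5, Pow(5, Rational(1, 2)))), -1)), 2)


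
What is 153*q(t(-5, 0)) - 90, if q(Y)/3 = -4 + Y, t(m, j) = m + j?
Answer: -4221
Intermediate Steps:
t(m, j) = j + m
q(Y) = -12 + 3*Y (q(Y) = 3*(-4 + Y) = -12 + 3*Y)
153*q(t(-5, 0)) - 90 = 153*(-12 + 3*(0 - 5)) - 90 = 153*(-12 + 3*(-5)) - 90 = 153*(-12 - 15) - 90 = 153*(-27) - 90 = -4131 - 90 = -4221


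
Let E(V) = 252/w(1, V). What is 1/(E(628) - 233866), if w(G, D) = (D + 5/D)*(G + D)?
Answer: -27563409/6446144191610 ≈ -4.2759e-6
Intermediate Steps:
w(G, D) = (D + G)*(D + 5/D) (w(G, D) = (D + 5/D)*(D + G) = (D + G)*(D + 5/D))
E(V) = 252/(5 + V + V² + 5/V) (E(V) = 252/(5 + V² + V*1 + 5*1/V) = 252/(5 + V² + V + 5/V) = 252/(5 + V + V² + 5/V))
1/(E(628) - 233866) = 1/(252*628/(5 + 628*(5 + 628 + 628²)) - 233866) = 1/(252*628/(5 + 628*(5 + 628 + 394384)) - 233866) = 1/(252*628/(5 + 628*395017) - 233866) = 1/(252*628/(5 + 248070676) - 233866) = 1/(252*628/248070681 - 233866) = 1/(252*628*(1/248070681) - 233866) = 1/(17584/27563409 - 233866) = 1/(-6446144191610/27563409) = -27563409/6446144191610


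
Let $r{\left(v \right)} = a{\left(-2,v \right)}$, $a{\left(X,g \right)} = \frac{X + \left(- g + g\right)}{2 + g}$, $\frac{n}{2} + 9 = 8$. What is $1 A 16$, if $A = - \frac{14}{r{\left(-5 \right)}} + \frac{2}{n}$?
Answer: $-352$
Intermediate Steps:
$n = -2$ ($n = -18 + 2 \cdot 8 = -18 + 16 = -2$)
$a{\left(X,g \right)} = \frac{X}{2 + g}$ ($a{\left(X,g \right)} = \frac{X + 0}{2 + g} = \frac{X}{2 + g}$)
$r{\left(v \right)} = - \frac{2}{2 + v}$
$A = -22$ ($A = - \frac{14}{\left(-2\right) \frac{1}{2 - 5}} + \frac{2}{-2} = - \frac{14}{\left(-2\right) \frac{1}{-3}} + 2 \left(- \frac{1}{2}\right) = - \frac{14}{\left(-2\right) \left(- \frac{1}{3}\right)} - 1 = - \frac{14}{\frac{2}{3}} - 1 = \left(-14\right) \frac{3}{2} - 1 = -21 - 1 = -22$)
$1 A 16 = 1 \left(-22\right) 16 = \left(-22\right) 16 = -352$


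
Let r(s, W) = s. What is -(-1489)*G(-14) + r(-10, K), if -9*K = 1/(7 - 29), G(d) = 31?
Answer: 46149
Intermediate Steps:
K = 1/198 (K = -1/(9*(7 - 29)) = -1/9/(-22) = -1/9*(-1/22) = 1/198 ≈ 0.0050505)
-(-1489)*G(-14) + r(-10, K) = -(-1489)*31 - 10 = -1489*(-31) - 10 = 46159 - 10 = 46149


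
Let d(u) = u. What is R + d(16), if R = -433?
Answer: -417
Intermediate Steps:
R + d(16) = -433 + 16 = -417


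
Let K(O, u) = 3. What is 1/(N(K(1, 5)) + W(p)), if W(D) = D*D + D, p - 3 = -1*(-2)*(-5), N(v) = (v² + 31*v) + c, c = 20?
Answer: 1/164 ≈ 0.0060976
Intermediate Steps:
N(v) = 20 + v² + 31*v (N(v) = (v² + 31*v) + 20 = 20 + v² + 31*v)
p = -7 (p = 3 - 1*(-2)*(-5) = 3 + 2*(-5) = 3 - 10 = -7)
W(D) = D + D² (W(D) = D² + D = D + D²)
1/(N(K(1, 5)) + W(p)) = 1/((20 + 3² + 31*3) - 7*(1 - 7)) = 1/((20 + 9 + 93) - 7*(-6)) = 1/(122 + 42) = 1/164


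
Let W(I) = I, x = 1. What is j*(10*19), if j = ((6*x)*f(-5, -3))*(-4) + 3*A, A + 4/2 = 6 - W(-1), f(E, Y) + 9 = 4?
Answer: 25650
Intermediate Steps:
f(E, Y) = -5 (f(E, Y) = -9 + 4 = -5)
A = 5 (A = -2 + (6 - 1*(-1)) = -2 + (6 + 1) = -2 + 7 = 5)
j = 135 (j = ((6*1)*(-5))*(-4) + 3*5 = (6*(-5))*(-4) + 15 = -30*(-4) + 15 = 120 + 15 = 135)
j*(10*19) = 135*(10*19) = 135*190 = 25650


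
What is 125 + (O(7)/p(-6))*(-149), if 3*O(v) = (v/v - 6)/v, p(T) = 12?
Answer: 32245/252 ≈ 127.96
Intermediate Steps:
O(v) = -5/(3*v) (O(v) = ((v/v - 6)/v)/3 = ((1 - 6)/v)/3 = (-5/v)/3 = -5/(3*v))
125 + (O(7)/p(-6))*(-149) = 125 + (-5/3/7/12)*(-149) = 125 + (-5/3*1/7*(1/12))*(-149) = 125 - 5/21*1/12*(-149) = 125 - 5/252*(-149) = 125 + 745/252 = 32245/252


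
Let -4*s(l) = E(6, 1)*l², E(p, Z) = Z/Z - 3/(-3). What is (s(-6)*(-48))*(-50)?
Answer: -43200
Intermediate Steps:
E(p, Z) = 2 (E(p, Z) = 1 - 3*(-⅓) = 1 + 1 = 2)
s(l) = -l²/2
(s(-6)*(-48))*(-50) = (-½*(-6)²*(-48))*(-50) = (-½*36*(-48))*(-50) = -18*(-48)*(-50) = 864*(-50) = -43200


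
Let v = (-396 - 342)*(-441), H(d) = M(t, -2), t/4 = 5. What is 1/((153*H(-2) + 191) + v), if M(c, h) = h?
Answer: 1/325343 ≈ 3.0737e-6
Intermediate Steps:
t = 20 (t = 4*5 = 20)
H(d) = -2
v = 325458 (v = -738*(-441) = 325458)
1/((153*H(-2) + 191) + v) = 1/((153*(-2) + 191) + 325458) = 1/((-306 + 191) + 325458) = 1/(-115 + 325458) = 1/325343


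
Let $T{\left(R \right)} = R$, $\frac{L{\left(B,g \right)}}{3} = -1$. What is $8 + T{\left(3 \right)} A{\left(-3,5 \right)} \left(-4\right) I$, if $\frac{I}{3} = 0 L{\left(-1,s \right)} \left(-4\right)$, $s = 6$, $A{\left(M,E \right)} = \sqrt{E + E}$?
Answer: $8$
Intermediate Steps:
$A{\left(M,E \right)} = \sqrt{2} \sqrt{E}$ ($A{\left(M,E \right)} = \sqrt{2 E} = \sqrt{2} \sqrt{E}$)
$L{\left(B,g \right)} = -3$ ($L{\left(B,g \right)} = 3 \left(-1\right) = -3$)
$I = 0$ ($I = 3 \cdot 0 \left(-3\right) \left(-4\right) = 3 \cdot 0 \left(-4\right) = 3 \cdot 0 = 0$)
$8 + T{\left(3 \right)} A{\left(-3,5 \right)} \left(-4\right) I = 8 + 3 \sqrt{2} \sqrt{5} \left(-4\right) 0 = 8 + 3 \sqrt{10} \left(-4\right) 0 = 8 + - 12 \sqrt{10} \cdot 0 = 8 + 0 = 8$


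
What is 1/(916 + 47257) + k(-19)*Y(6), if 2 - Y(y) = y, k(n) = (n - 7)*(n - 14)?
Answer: -165329735/48173 ≈ -3432.0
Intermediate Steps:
k(n) = (-14 + n)*(-7 + n) (k(n) = (-7 + n)*(-14 + n) = (-14 + n)*(-7 + n))
Y(y) = 2 - y
1/(916 + 47257) + k(-19)*Y(6) = 1/(916 + 47257) + (98 + (-19)**2 - 21*(-19))*(2 - 1*6) = 1/48173 + (98 + 361 + 399)*(2 - 6) = 1/48173 + 858*(-4) = 1/48173 - 3432 = -165329735/48173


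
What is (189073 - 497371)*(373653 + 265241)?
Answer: -196969742412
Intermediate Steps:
(189073 - 497371)*(373653 + 265241) = -308298*638894 = -196969742412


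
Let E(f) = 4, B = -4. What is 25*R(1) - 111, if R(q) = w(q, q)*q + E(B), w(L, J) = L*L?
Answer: 14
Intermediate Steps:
w(L, J) = L²
R(q) = 4 + q³ (R(q) = q²*q + 4 = q³ + 4 = 4 + q³)
25*R(1) - 111 = 25*(4 + 1³) - 111 = 25*(4 + 1) - 111 = 25*5 - 111 = 125 - 111 = 14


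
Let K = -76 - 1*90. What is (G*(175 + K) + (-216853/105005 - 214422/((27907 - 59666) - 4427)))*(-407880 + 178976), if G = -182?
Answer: 236887338457769792/633285155 ≈ 3.7406e+8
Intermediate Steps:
K = -166 (K = -76 - 90 = -166)
(G*(175 + K) + (-216853/105005 - 214422/((27907 - 59666) - 4427)))*(-407880 + 178976) = (-182*(175 - 166) + (-216853/105005 - 214422/((27907 - 59666) - 4427)))*(-407880 + 178976) = (-182*9 + (-216853*1/105005 - 214422/(-31759 - 4427)))*(-228904) = (-1638 + (-216853/105005 - 214422/(-36186)))*(-228904) = (-1638 + (-216853/105005 - 214422*(-1/36186)))*(-228904) = (-1638 + (-216853/105005 + 35737/6031))*(-228904) = (-1638 + 2444723242/633285155)*(-228904) = -1034876360648/633285155*(-228904) = 236887338457769792/633285155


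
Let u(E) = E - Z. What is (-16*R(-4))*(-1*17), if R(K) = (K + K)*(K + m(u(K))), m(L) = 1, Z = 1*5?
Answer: 6528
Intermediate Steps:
Z = 5
u(E) = -5 + E (u(E) = E - 1*5 = E - 5 = -5 + E)
R(K) = 2*K*(1 + K) (R(K) = (K + K)*(K + 1) = (2*K)*(1 + K) = 2*K*(1 + K))
(-16*R(-4))*(-1*17) = (-32*(-4)*(1 - 4))*(-1*17) = -32*(-4)*(-3)*(-17) = -16*24*(-17) = -384*(-17) = 6528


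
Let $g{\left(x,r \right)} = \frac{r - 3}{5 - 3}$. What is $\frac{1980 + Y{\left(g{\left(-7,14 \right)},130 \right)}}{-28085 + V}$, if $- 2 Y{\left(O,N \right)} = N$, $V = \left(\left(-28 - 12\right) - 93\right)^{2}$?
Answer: $- \frac{1915}{10396} \approx -0.18421$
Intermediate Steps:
$g{\left(x,r \right)} = - \frac{3}{2} + \frac{r}{2}$ ($g{\left(x,r \right)} = \frac{-3 + r}{2} = \left(-3 + r\right) \frac{1}{2} = - \frac{3}{2} + \frac{r}{2}$)
$V = 17689$ ($V = \left(-40 - 93\right)^{2} = \left(-133\right)^{2} = 17689$)
$Y{\left(O,N \right)} = - \frac{N}{2}$
$\frac{1980 + Y{\left(g{\left(-7,14 \right)},130 \right)}}{-28085 + V} = \frac{1980 - 65}{-28085 + 17689} = \frac{1980 - 65}{-10396} = 1915 \left(- \frac{1}{10396}\right) = - \frac{1915}{10396}$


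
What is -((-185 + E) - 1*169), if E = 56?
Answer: 298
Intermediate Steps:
-((-185 + E) - 1*169) = -((-185 + 56) - 1*169) = -(-129 - 169) = -1*(-298) = 298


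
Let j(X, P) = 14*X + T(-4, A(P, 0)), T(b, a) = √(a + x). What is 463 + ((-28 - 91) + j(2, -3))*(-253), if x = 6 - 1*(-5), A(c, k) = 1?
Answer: 23486 - 506*√3 ≈ 22610.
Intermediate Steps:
x = 11 (x = 6 + 5 = 11)
T(b, a) = √(11 + a) (T(b, a) = √(a + 11) = √(11 + a))
j(X, P) = 2*√3 + 14*X (j(X, P) = 14*X + √(11 + 1) = 14*X + √12 = 14*X + 2*√3 = 2*√3 + 14*X)
463 + ((-28 - 91) + j(2, -3))*(-253) = 463 + ((-28 - 91) + (2*√3 + 14*2))*(-253) = 463 + (-119 + (2*√3 + 28))*(-253) = 463 + (-119 + (28 + 2*√3))*(-253) = 463 + (-91 + 2*√3)*(-253) = 463 + (23023 - 506*√3) = 23486 - 506*√3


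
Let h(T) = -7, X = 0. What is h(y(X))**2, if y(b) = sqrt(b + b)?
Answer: 49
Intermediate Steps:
y(b) = sqrt(2)*sqrt(b) (y(b) = sqrt(2*b) = sqrt(2)*sqrt(b))
h(y(X))**2 = (-7)**2 = 49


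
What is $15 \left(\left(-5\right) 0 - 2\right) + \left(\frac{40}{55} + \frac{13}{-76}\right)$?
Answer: $- \frac{24615}{836} \approx -29.444$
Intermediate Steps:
$15 \left(\left(-5\right) 0 - 2\right) + \left(\frac{40}{55} + \frac{13}{-76}\right) = 15 \left(0 - 2\right) + \left(40 \cdot \frac{1}{55} + 13 \left(- \frac{1}{76}\right)\right) = 15 \left(-2\right) + \left(\frac{8}{11} - \frac{13}{76}\right) = -30 + \frac{465}{836} = - \frac{24615}{836}$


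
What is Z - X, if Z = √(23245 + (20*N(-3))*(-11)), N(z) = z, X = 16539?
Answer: -16539 + √23905 ≈ -16384.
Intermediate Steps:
Z = √23905 (Z = √(23245 + (20*(-3))*(-11)) = √(23245 - 60*(-11)) = √(23245 + 660) = √23905 ≈ 154.61)
Z - X = √23905 - 1*16539 = √23905 - 16539 = -16539 + √23905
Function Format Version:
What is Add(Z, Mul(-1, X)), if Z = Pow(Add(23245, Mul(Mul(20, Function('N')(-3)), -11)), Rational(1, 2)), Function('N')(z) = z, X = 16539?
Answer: Add(-16539, Pow(23905, Rational(1, 2))) ≈ -16384.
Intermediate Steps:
Z = Pow(23905, Rational(1, 2)) (Z = Pow(Add(23245, Mul(Mul(20, -3), -11)), Rational(1, 2)) = Pow(Add(23245, Mul(-60, -11)), Rational(1, 2)) = Pow(Add(23245, 660), Rational(1, 2)) = Pow(23905, Rational(1, 2)) ≈ 154.61)
Add(Z, Mul(-1, X)) = Add(Pow(23905, Rational(1, 2)), Mul(-1, 16539)) = Add(Pow(23905, Rational(1, 2)), -16539) = Add(-16539, Pow(23905, Rational(1, 2)))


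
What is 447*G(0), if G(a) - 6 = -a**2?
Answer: 2682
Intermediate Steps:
G(a) = 6 - a**2
447*G(0) = 447*(6 - 1*0**2) = 447*(6 - 1*0) = 447*(6 + 0) = 447*6 = 2682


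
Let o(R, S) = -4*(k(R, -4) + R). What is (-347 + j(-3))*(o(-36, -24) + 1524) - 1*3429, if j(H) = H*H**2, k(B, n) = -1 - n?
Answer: -622773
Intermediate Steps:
j(H) = H**3
o(R, S) = -12 - 4*R (o(R, S) = -4*((-1 - 1*(-4)) + R) = -4*((-1 + 4) + R) = -4*(3 + R) = -12 - 4*R)
(-347 + j(-3))*(o(-36, -24) + 1524) - 1*3429 = (-347 + (-3)**3)*((-12 - 4*(-36)) + 1524) - 1*3429 = (-347 - 27)*((-12 + 144) + 1524) - 3429 = -374*(132 + 1524) - 3429 = -374*1656 - 3429 = -619344 - 3429 = -622773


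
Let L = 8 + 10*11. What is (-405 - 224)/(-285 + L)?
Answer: 629/167 ≈ 3.7665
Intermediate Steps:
L = 118 (L = 8 + 110 = 118)
(-405 - 224)/(-285 + L) = (-405 - 224)/(-285 + 118) = -629/(-167) = -629*(-1/167) = 629/167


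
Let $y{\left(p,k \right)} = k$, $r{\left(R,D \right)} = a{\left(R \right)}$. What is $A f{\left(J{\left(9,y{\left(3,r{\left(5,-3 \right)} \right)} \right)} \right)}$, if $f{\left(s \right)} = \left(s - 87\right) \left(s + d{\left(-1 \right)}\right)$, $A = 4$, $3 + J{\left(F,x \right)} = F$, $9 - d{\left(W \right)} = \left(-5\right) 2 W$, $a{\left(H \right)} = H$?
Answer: $-1620$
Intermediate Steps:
$r{\left(R,D \right)} = R$
$d{\left(W \right)} = 9 + 10 W$ ($d{\left(W \right)} = 9 - \left(-5\right) 2 W = 9 - - 10 W = 9 + 10 W$)
$J{\left(F,x \right)} = -3 + F$
$f{\left(s \right)} = \left(-1 + s\right) \left(-87 + s\right)$ ($f{\left(s \right)} = \left(s - 87\right) \left(s + \left(9 + 10 \left(-1\right)\right)\right) = \left(-87 + s\right) \left(s + \left(9 - 10\right)\right) = \left(-87 + s\right) \left(s - 1\right) = \left(-87 + s\right) \left(-1 + s\right) = \left(-1 + s\right) \left(-87 + s\right)$)
$A f{\left(J{\left(9,y{\left(3,r{\left(5,-3 \right)} \right)} \right)} \right)} = 4 \left(87 + \left(-3 + 9\right)^{2} - 88 \left(-3 + 9\right)\right) = 4 \left(87 + 6^{2} - 528\right) = 4 \left(87 + 36 - 528\right) = 4 \left(-405\right) = -1620$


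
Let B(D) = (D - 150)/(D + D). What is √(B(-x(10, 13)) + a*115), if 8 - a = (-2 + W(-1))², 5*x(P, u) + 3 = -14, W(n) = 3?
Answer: √905658/34 ≈ 27.990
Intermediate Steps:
x(P, u) = -17/5 (x(P, u) = -⅗ + (⅕)*(-14) = -⅗ - 14/5 = -17/5)
a = 7 (a = 8 - (-2 + 3)² = 8 - 1*1² = 8 - 1*1 = 8 - 1 = 7)
B(D) = (-150 + D)/(2*D) (B(D) = (-150 + D)/((2*D)) = (-150 + D)*(1/(2*D)) = (-150 + D)/(2*D))
√(B(-x(10, 13)) + a*115) = √((-150 - 1*(-17/5))/(2*((-1*(-17/5)))) + 7*115) = √((-150 + 17/5)/(2*(17/5)) + 805) = √((½)*(5/17)*(-733/5) + 805) = √(-733/34 + 805) = √(26637/34) = √905658/34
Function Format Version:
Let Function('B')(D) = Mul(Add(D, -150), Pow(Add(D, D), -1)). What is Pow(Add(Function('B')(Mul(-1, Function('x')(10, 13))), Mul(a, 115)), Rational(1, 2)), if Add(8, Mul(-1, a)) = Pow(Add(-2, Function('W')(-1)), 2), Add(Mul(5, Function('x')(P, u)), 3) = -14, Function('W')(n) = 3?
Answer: Mul(Rational(1, 34), Pow(905658, Rational(1, 2))) ≈ 27.990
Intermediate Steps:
Function('x')(P, u) = Rational(-17, 5) (Function('x')(P, u) = Add(Rational(-3, 5), Mul(Rational(1, 5), -14)) = Add(Rational(-3, 5), Rational(-14, 5)) = Rational(-17, 5))
a = 7 (a = Add(8, Mul(-1, Pow(Add(-2, 3), 2))) = Add(8, Mul(-1, Pow(1, 2))) = Add(8, Mul(-1, 1)) = Add(8, -1) = 7)
Function('B')(D) = Mul(Rational(1, 2), Pow(D, -1), Add(-150, D)) (Function('B')(D) = Mul(Add(-150, D), Pow(Mul(2, D), -1)) = Mul(Add(-150, D), Mul(Rational(1, 2), Pow(D, -1))) = Mul(Rational(1, 2), Pow(D, -1), Add(-150, D)))
Pow(Add(Function('B')(Mul(-1, Function('x')(10, 13))), Mul(a, 115)), Rational(1, 2)) = Pow(Add(Mul(Rational(1, 2), Pow(Mul(-1, Rational(-17, 5)), -1), Add(-150, Mul(-1, Rational(-17, 5)))), Mul(7, 115)), Rational(1, 2)) = Pow(Add(Mul(Rational(1, 2), Pow(Rational(17, 5), -1), Add(-150, Rational(17, 5))), 805), Rational(1, 2)) = Pow(Add(Mul(Rational(1, 2), Rational(5, 17), Rational(-733, 5)), 805), Rational(1, 2)) = Pow(Add(Rational(-733, 34), 805), Rational(1, 2)) = Pow(Rational(26637, 34), Rational(1, 2)) = Mul(Rational(1, 34), Pow(905658, Rational(1, 2)))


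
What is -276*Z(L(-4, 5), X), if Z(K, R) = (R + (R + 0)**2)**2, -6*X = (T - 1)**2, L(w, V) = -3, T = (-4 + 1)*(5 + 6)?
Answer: -10162000070000/27 ≈ -3.7637e+11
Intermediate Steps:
T = -33 (T = -3*11 = -33)
X = -578/3 (X = -(-33 - 1)**2/6 = -1/6*(-34)**2 = -1/6*1156 = -578/3 ≈ -192.67)
Z(K, R) = (R + R**2)**2
-276*Z(L(-4, 5), X) = -276*(-578/3)**2*(1 - 578/3)**2 = -30735728*(-575/3)**2/3 = -30735728*330625/(3*9) = -276*110456522500/81 = -10162000070000/27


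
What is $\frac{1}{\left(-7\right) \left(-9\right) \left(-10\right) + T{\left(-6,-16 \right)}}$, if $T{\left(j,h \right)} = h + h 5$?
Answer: $- \frac{1}{726} \approx -0.0013774$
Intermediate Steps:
$T{\left(j,h \right)} = 6 h$ ($T{\left(j,h \right)} = h + 5 h = 6 h$)
$\frac{1}{\left(-7\right) \left(-9\right) \left(-10\right) + T{\left(-6,-16 \right)}} = \frac{1}{\left(-7\right) \left(-9\right) \left(-10\right) + 6 \left(-16\right)} = \frac{1}{63 \left(-10\right) - 96} = \frac{1}{-630 - 96} = \frac{1}{-726} = - \frac{1}{726}$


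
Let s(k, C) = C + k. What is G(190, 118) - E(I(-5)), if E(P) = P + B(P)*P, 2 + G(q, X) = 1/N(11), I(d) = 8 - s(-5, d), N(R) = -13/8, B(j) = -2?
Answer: 200/13 ≈ 15.385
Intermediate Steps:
N(R) = -13/8 (N(R) = -13*1/8 = -13/8)
I(d) = 13 - d (I(d) = 8 - (d - 5) = 8 - (-5 + d) = 8 + (5 - d) = 13 - d)
G(q, X) = -34/13 (G(q, X) = -2 + 1/(-13/8) = -2 - 8/13 = -34/13)
E(P) = -P (E(P) = P - 2*P = -P)
G(190, 118) - E(I(-5)) = -34/13 - (-1)*(13 - 1*(-5)) = -34/13 - (-1)*(13 + 5) = -34/13 - (-1)*18 = -34/13 - 1*(-18) = -34/13 + 18 = 200/13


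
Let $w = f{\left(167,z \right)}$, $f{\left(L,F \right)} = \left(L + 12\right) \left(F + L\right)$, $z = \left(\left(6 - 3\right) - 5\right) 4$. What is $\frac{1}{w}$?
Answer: $\frac{1}{28461} \approx 3.5136 \cdot 10^{-5}$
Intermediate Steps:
$z = -8$ ($z = \left(3 - 5\right) 4 = \left(-2\right) 4 = -8$)
$f{\left(L,F \right)} = \left(12 + L\right) \left(F + L\right)$
$w = 28461$ ($w = 167^{2} + 12 \left(-8\right) + 12 \cdot 167 - 1336 = 27889 - 96 + 2004 - 1336 = 28461$)
$\frac{1}{w} = \frac{1}{28461}$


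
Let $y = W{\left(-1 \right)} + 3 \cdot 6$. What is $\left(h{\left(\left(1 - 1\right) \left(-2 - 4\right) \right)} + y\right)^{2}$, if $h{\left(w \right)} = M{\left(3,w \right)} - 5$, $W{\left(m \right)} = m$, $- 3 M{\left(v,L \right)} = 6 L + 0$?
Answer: $144$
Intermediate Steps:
$M{\left(v,L \right)} = - 2 L$ ($M{\left(v,L \right)} = - \frac{6 L + 0}{3} = - \frac{6 L}{3} = - 2 L$)
$h{\left(w \right)} = -5 - 2 w$ ($h{\left(w \right)} = - 2 w - 5 = -5 - 2 w$)
$y = 17$ ($y = -1 + 3 \cdot 6 = -1 + 18 = 17$)
$\left(h{\left(\left(1 - 1\right) \left(-2 - 4\right) \right)} + y\right)^{2} = \left(\left(-5 - 2 \left(1 - 1\right) \left(-2 - 4\right)\right) + 17\right)^{2} = \left(\left(-5 - 2 \cdot 0 \left(-6\right)\right) + 17\right)^{2} = \left(\left(-5 - 0\right) + 17\right)^{2} = \left(\left(-5 + 0\right) + 17\right)^{2} = \left(-5 + 17\right)^{2} = 12^{2} = 144$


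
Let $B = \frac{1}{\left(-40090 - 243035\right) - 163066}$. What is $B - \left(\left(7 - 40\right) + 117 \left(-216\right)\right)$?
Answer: $\frac{11290863254}{446191} \approx 25305.0$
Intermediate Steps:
$B = - \frac{1}{446191}$ ($B = \frac{1}{\left(-40090 - 243035\right) - 163066} = \frac{1}{-283125 - 163066} = \frac{1}{-446191} = - \frac{1}{446191} \approx -2.2412 \cdot 10^{-6}$)
$B - \left(\left(7 - 40\right) + 117 \left(-216\right)\right) = - \frac{1}{446191} - \left(\left(7 - 40\right) + 117 \left(-216\right)\right) = - \frac{1}{446191} - \left(\left(7 - 40\right) - 25272\right) = - \frac{1}{446191} - \left(-33 - 25272\right) = - \frac{1}{446191} - -25305 = - \frac{1}{446191} + 25305 = \frac{11290863254}{446191}$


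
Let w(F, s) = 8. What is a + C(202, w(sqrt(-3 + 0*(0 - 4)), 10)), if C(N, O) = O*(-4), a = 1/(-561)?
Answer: -17953/561 ≈ -32.002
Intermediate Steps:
a = -1/561 ≈ -0.0017825
C(N, O) = -4*O
a + C(202, w(sqrt(-3 + 0*(0 - 4)), 10)) = -1/561 - 4*8 = -1/561 - 32 = -17953/561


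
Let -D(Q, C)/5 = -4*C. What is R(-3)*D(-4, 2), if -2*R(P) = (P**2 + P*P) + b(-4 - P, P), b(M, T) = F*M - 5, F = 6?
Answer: -140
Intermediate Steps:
b(M, T) = -5 + 6*M (b(M, T) = 6*M - 5 = -5 + 6*M)
D(Q, C) = 20*C (D(Q, C) = -(-20)*C = 20*C)
R(P) = 29/2 - P**2 + 3*P (R(P) = -((P**2 + P*P) + (-5 + 6*(-4 - P)))/2 = -((P**2 + P**2) + (-5 + (-24 - 6*P)))/2 = -(2*P**2 + (-29 - 6*P))/2 = -(-29 - 6*P + 2*P**2)/2 = 29/2 - P**2 + 3*P)
R(-3)*D(-4, 2) = (29/2 - 1*(-3)**2 + 3*(-3))*(20*2) = (29/2 - 1*9 - 9)*40 = (29/2 - 9 - 9)*40 = -7/2*40 = -140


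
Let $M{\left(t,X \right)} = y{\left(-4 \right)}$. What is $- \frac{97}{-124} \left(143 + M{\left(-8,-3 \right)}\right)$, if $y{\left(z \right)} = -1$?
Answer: $\frac{6887}{62} \approx 111.08$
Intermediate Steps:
$M{\left(t,X \right)} = -1$
$- \frac{97}{-124} \left(143 + M{\left(-8,-3 \right)}\right) = - \frac{97}{-124} \left(143 - 1\right) = \left(-97\right) \left(- \frac{1}{124}\right) 142 = \frac{97}{124} \cdot 142 = \frac{6887}{62}$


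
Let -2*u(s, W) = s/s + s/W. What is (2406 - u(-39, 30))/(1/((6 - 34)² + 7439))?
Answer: 395666091/20 ≈ 1.9783e+7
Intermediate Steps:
u(s, W) = -½ - s/(2*W) (u(s, W) = -(s/s + s/W)/2 = -(1 + s/W)/2 = -½ - s/(2*W))
(2406 - u(-39, 30))/(1/((6 - 34)² + 7439)) = (2406 - (-1*30 - 1*(-39))/(2*30))/(1/((6 - 34)² + 7439)) = (2406 - (-30 + 39)/(2*30))/(1/((-28)² + 7439)) = (2406 - 9/(2*30))/(1/(784 + 7439)) = (2406 - 1*3/20)/(1/8223) = (2406 - 3/20)/(1/8223) = (48117/20)*8223 = 395666091/20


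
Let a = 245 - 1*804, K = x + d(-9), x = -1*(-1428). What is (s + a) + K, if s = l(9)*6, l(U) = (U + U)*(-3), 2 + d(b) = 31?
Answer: 574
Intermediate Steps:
d(b) = 29 (d(b) = -2 + 31 = 29)
l(U) = -6*U (l(U) = (2*U)*(-3) = -6*U)
x = 1428
K = 1457 (K = 1428 + 29 = 1457)
s = -324 (s = -6*9*6 = -54*6 = -324)
a = -559 (a = 245 - 804 = -559)
(s + a) + K = (-324 - 559) + 1457 = -883 + 1457 = 574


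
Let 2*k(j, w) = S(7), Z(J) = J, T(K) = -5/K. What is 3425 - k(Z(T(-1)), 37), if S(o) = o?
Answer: 6843/2 ≈ 3421.5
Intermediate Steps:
k(j, w) = 7/2 (k(j, w) = (½)*7 = 7/2)
3425 - k(Z(T(-1)), 37) = 3425 - 1*7/2 = 3425 - 7/2 = 6843/2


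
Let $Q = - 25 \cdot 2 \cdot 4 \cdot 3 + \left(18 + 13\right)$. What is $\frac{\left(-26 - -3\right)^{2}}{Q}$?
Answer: $- \frac{529}{569} \approx -0.9297$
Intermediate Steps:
$Q = -569$ ($Q = - 25 \cdot 8 \cdot 3 + 31 = \left(-25\right) 24 + 31 = -600 + 31 = -569$)
$\frac{\left(-26 - -3\right)^{2}}{Q} = \frac{\left(-26 - -3\right)^{2}}{-569} = \left(-26 + 3\right)^{2} \left(- \frac{1}{569}\right) = \left(-23\right)^{2} \left(- \frac{1}{569}\right) = 529 \left(- \frac{1}{569}\right) = - \frac{529}{569}$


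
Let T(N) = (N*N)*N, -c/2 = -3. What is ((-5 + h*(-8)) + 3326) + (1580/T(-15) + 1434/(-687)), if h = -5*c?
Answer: 550046561/154575 ≈ 3558.4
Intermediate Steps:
c = 6 (c = -2*(-3) = 6)
T(N) = N³ (T(N) = N²*N = N³)
h = -30 (h = -5*6 = -30)
((-5 + h*(-8)) + 3326) + (1580/T(-15) + 1434/(-687)) = ((-5 - 30*(-8)) + 3326) + (1580/((-15)³) + 1434/(-687)) = ((-5 + 240) + 3326) + (1580/(-3375) + 1434*(-1/687)) = (235 + 3326) + (1580*(-1/3375) - 478/229) = 3561 + (-316/675 - 478/229) = 3561 - 395014/154575 = 550046561/154575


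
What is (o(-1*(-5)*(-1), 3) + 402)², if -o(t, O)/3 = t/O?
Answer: 165649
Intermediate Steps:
o(t, O) = -3*t/O
(o(-1*(-5)*(-1), 3) + 402)² = (-3*-1*(-5)*(-1)/3 + 402)² = (-3*5*(-1)*⅓ + 402)² = (-3*(-5)*⅓ + 402)² = (5 + 402)² = 407² = 165649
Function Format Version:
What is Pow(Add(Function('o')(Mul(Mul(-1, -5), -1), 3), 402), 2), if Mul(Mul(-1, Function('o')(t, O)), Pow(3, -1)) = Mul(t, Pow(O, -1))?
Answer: 165649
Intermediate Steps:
Function('o')(t, O) = Mul(-3, t, Pow(O, -1)) (Function('o')(t, O) = Mul(-3, Mul(t, Pow(O, -1))) = Mul(-3, t, Pow(O, -1)))
Pow(Add(Function('o')(Mul(Mul(-1, -5), -1), 3), 402), 2) = Pow(Add(Mul(-3, Mul(Mul(-1, -5), -1), Pow(3, -1)), 402), 2) = Pow(Add(Mul(-3, Mul(5, -1), Rational(1, 3)), 402), 2) = Pow(Add(Mul(-3, -5, Rational(1, 3)), 402), 2) = Pow(Add(5, 402), 2) = Pow(407, 2) = 165649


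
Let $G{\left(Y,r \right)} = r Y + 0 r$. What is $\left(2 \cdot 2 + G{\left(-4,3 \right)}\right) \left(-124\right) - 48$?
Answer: $944$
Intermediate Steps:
$G{\left(Y,r \right)} = Y r$ ($G{\left(Y,r \right)} = Y r + 0 = Y r$)
$\left(2 \cdot 2 + G{\left(-4,3 \right)}\right) \left(-124\right) - 48 = \left(2 \cdot 2 - 12\right) \left(-124\right) - 48 = \left(4 - 12\right) \left(-124\right) - 48 = \left(-8\right) \left(-124\right) - 48 = 992 - 48 = 944$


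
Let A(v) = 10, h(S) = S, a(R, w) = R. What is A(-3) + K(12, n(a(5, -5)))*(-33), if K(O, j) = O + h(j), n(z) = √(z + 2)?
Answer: -386 - 33*√7 ≈ -473.31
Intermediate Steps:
n(z) = √(2 + z)
K(O, j) = O + j
A(-3) + K(12, n(a(5, -5)))*(-33) = 10 + (12 + √(2 + 5))*(-33) = 10 + (12 + √7)*(-33) = 10 + (-396 - 33*√7) = -386 - 33*√7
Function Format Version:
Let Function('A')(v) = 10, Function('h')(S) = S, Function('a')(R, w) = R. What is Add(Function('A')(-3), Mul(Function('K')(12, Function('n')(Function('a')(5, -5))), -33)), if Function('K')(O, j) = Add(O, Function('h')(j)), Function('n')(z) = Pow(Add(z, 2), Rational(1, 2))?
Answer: Add(-386, Mul(-33, Pow(7, Rational(1, 2)))) ≈ -473.31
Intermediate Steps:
Function('n')(z) = Pow(Add(2, z), Rational(1, 2))
Function('K')(O, j) = Add(O, j)
Add(Function('A')(-3), Mul(Function('K')(12, Function('n')(Function('a')(5, -5))), -33)) = Add(10, Mul(Add(12, Pow(Add(2, 5), Rational(1, 2))), -33)) = Add(10, Mul(Add(12, Pow(7, Rational(1, 2))), -33)) = Add(10, Add(-396, Mul(-33, Pow(7, Rational(1, 2))))) = Add(-386, Mul(-33, Pow(7, Rational(1, 2))))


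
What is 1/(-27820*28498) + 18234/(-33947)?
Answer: -14456177074187/26913669078920 ≈ -0.53713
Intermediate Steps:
1/(-27820*28498) + 18234/(-33947) = -1/27820*1/28498 + 18234*(-1/33947) = -1/792814360 - 18234/33947 = -14456177074187/26913669078920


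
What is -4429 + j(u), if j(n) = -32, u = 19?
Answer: -4461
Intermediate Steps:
-4429 + j(u) = -4429 - 32 = -4461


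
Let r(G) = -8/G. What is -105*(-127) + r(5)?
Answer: 66667/5 ≈ 13333.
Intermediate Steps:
-105*(-127) + r(5) = -105*(-127) - 8/5 = 13335 - 8*⅕ = 13335 - 8/5 = 66667/5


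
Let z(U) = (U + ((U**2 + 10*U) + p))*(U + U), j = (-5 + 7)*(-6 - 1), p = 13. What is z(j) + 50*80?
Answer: 2460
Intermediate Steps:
j = -14 (j = 2*(-7) = -14)
z(U) = 2*U*(13 + U**2 + 11*U) (z(U) = (U + ((U**2 + 10*U) + 13))*(U + U) = (U + (13 + U**2 + 10*U))*(2*U) = (13 + U**2 + 11*U)*(2*U) = 2*U*(13 + U**2 + 11*U))
z(j) + 50*80 = 2*(-14)*(13 + (-14)**2 + 11*(-14)) + 50*80 = 2*(-14)*(13 + 196 - 154) + 4000 = 2*(-14)*55 + 4000 = -1540 + 4000 = 2460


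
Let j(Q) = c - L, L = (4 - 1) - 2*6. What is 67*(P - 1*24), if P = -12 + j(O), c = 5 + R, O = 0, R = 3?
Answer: -1273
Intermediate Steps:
L = -9 (L = 3 - 12 = -9)
c = 8 (c = 5 + 3 = 8)
j(Q) = 17 (j(Q) = 8 - 1*(-9) = 8 + 9 = 17)
P = 5 (P = -12 + 17 = 5)
67*(P - 1*24) = 67*(5 - 1*24) = 67*(5 - 24) = 67*(-19) = -1273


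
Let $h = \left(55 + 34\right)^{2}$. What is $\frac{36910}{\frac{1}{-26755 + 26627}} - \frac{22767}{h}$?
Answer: $- \frac{37422628847}{7921} \approx -4.7245 \cdot 10^{6}$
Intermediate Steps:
$h = 7921$ ($h = 89^{2} = 7921$)
$\frac{36910}{\frac{1}{-26755 + 26627}} - \frac{22767}{h} = \frac{36910}{\frac{1}{-26755 + 26627}} - \frac{22767}{7921} = \frac{36910}{\frac{1}{-128}} - \frac{22767}{7921} = \frac{36910}{- \frac{1}{128}} - \frac{22767}{7921} = 36910 \left(-128\right) - \frac{22767}{7921} = -4724480 - \frac{22767}{7921} = - \frac{37422628847}{7921}$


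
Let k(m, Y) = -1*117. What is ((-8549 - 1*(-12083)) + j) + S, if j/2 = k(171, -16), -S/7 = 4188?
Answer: -26016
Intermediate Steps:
S = -29316 (S = -7*4188 = -29316)
k(m, Y) = -117
j = -234 (j = 2*(-117) = -234)
((-8549 - 1*(-12083)) + j) + S = ((-8549 - 1*(-12083)) - 234) - 29316 = ((-8549 + 12083) - 234) - 29316 = (3534 - 234) - 29316 = 3300 - 29316 = -26016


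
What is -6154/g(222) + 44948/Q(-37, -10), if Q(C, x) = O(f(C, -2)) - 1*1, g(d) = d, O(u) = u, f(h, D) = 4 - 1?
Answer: 2491537/111 ≈ 22446.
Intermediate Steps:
f(h, D) = 3
Q(C, x) = 2 (Q(C, x) = 3 - 1*1 = 3 - 1 = 2)
-6154/g(222) + 44948/Q(-37, -10) = -6154/222 + 44948/2 = -6154*1/222 + 44948*(½) = -3077/111 + 22474 = 2491537/111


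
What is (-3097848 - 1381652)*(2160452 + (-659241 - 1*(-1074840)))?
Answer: -11539420454500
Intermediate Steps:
(-3097848 - 1381652)*(2160452 + (-659241 - 1*(-1074840))) = -4479500*(2160452 + (-659241 + 1074840)) = -4479500*(2160452 + 415599) = -4479500*2576051 = -11539420454500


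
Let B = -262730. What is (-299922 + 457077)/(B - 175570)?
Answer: -10477/29220 ≈ -0.35856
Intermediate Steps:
(-299922 + 457077)/(B - 175570) = (-299922 + 457077)/(-262730 - 175570) = 157155/(-438300) = 157155*(-1/438300) = -10477/29220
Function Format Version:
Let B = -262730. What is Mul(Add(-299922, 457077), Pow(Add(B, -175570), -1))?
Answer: Rational(-10477, 29220) ≈ -0.35856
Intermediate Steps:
Mul(Add(-299922, 457077), Pow(Add(B, -175570), -1)) = Mul(Add(-299922, 457077), Pow(Add(-262730, -175570), -1)) = Mul(157155, Pow(-438300, -1)) = Mul(157155, Rational(-1, 438300)) = Rational(-10477, 29220)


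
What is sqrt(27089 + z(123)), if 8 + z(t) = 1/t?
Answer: 2*sqrt(102427143)/123 ≈ 164.56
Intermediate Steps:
z(t) = -8 + 1/t
sqrt(27089 + z(123)) = sqrt(27089 + (-8 + 1/123)) = sqrt(27089 - 983/123) = sqrt(3330964/123) = 2*sqrt(102427143)/123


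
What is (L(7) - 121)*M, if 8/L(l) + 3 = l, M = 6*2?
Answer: -1428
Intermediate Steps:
M = 12
L(l) = 8/(-3 + l)
(L(7) - 121)*M = (8/(-3 + 7) - 121)*12 = (8/4 - 121)*12 = (8*(¼) - 121)*12 = (2 - 121)*12 = -119*12 = -1428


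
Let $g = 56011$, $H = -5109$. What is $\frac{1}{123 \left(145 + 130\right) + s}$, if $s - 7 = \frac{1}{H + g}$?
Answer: $\frac{50902}{1722116465} \approx 2.9558 \cdot 10^{-5}$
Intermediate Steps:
$s = \frac{356315}{50902}$ ($s = 7 + \frac{1}{-5109 + 56011} = 7 + \frac{1}{50902} = \frac{356315}{50902} \approx 7.0$)
$\frac{1}{123 \left(145 + 130\right) + s} = \frac{1}{123 \left(145 + 130\right) + \frac{356315}{50902}} = \frac{1}{123 \cdot 275 + \frac{356315}{50902}} = \frac{1}{33825 + \frac{356315}{50902}} = \frac{1}{\frac{1722116465}{50902}} = \frac{50902}{1722116465}$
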